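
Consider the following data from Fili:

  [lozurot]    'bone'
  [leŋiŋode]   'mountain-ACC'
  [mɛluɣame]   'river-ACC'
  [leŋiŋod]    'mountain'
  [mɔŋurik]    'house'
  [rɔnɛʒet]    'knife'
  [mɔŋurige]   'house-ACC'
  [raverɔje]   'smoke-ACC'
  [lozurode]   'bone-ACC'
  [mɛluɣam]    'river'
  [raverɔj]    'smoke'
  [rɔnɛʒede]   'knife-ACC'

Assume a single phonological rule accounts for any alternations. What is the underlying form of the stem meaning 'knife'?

'knife' shows [t] ~ [d] at the end of the stem ([rɔnɛʒet] vs [rɔnɛʒede]).
Compare 'mountain', with invariant [d] in [leŋiŋod] and [leŋiŋode]: an analysis with underlying /d/ and a rule producing [t] in isolation would wrongly predict alternation here too.
So /t/ is underlying, and a rule of intervocalic voicing — voiceless stops become voiced between vowels — gives [d].

/rɔnɛʒet/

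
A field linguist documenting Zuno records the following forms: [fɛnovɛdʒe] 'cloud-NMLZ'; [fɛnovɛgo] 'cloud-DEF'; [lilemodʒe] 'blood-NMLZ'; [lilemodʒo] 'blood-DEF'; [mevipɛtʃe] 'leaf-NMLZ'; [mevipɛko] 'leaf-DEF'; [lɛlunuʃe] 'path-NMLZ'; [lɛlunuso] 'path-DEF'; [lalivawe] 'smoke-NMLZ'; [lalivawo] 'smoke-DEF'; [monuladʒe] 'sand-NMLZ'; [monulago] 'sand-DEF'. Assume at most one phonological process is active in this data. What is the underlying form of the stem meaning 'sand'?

The stem for 'sand' ends in [dʒ] in [monuladʒe] but [g] in [monulago].
But 'blood' keeps [dʒ] in both environments ([lilemodʒe], [lilemodʒo]), so there is no rule changing /dʒ/ to [g] before the DEF suffix.
The underlying segment must be /g/; /k/, /g/ and /s/ become palato-alveolar [tʃ], [dʒ] and [ʃ] before a front vowel, yielding [dʒ] there.
So 'sand' = /monulag/.

/monulag/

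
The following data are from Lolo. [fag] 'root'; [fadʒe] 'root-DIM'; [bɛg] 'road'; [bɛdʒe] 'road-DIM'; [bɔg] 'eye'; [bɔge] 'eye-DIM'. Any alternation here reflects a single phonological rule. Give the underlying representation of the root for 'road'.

The stem for 'road' ends in [g] in [bɛg] but [dʒ] in [bɛdʒe].
But 'eye' keeps [g] in both environments ([bɔg], [bɔge]), so there is no rule changing /g/ to [dʒ] before the DIM suffix.
The alternation reflects depalatalization: palato-alveolar /dʒ/ becomes [g] when no front vowel follows. /dʒ/ is underlying.

/bɛdʒ/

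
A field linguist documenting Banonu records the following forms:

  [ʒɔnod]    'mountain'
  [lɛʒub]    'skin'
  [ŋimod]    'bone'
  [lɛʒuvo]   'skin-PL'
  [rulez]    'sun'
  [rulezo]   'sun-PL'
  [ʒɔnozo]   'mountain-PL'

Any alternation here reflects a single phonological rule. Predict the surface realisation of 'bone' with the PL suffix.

[ŋimozo]

'mountain' shows [z] ~ [d] at the end of the stem ([ʒɔnozo] vs [ʒɔnod]).
But 'sun' keeps [z] in both environments ([rulezo], [rulez]), so there is no rule changing /z/ to [d] in isolation.
So /d/ is underlying, and a rule of intervocalic spirantization — voiced stops become fricatives between vowels — gives [z].
The one attested form of 'bone', [ŋimod], shows underlying /ŋimod/. Applying the same rule between vowels gives [ŋimozo].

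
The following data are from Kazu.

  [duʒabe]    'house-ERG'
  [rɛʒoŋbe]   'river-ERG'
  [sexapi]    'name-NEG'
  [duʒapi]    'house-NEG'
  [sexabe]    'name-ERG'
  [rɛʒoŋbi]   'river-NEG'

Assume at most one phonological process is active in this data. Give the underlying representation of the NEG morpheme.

The NEG morpheme has two allomorphs, [-bi] and [-pi].
By contrast the ERG suffix keeps its initial [b] throughout — that segment must be underlying.
So the underlying form is /-pi/, and voiceless stops become voiced after a nasal.

/-pi/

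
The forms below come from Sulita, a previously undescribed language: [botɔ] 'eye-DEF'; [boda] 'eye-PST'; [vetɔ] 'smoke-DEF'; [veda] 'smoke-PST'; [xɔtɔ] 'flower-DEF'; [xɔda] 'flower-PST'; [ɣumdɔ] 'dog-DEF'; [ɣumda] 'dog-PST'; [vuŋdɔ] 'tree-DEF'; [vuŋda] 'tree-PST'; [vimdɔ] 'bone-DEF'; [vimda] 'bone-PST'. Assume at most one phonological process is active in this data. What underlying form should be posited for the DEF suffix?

The DEF suffix surfaces as [-dɔ] and [-tɔ], depending on the final segment of the stem.
By contrast the PST suffix keeps its initial [d] throughout — that segment must be underlying.
The DEF suffix is therefore /-tɔ/ underlyingly, with post-nasal voicing: voiceless stops become voiced after a nasal.

/-tɔ/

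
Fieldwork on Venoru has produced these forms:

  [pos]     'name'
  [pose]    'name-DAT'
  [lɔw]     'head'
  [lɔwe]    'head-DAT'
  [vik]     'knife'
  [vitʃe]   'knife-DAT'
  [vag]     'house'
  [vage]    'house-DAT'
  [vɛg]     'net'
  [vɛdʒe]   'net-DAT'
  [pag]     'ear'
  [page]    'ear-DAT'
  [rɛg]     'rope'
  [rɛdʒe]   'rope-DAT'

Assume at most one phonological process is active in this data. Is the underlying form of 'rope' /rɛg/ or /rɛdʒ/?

In [rɛg] and [rɛdʒe] the final segment of 'rope' alternates: [g] ~ [dʒ].
But 'ear' keeps [g] in both environments ([pag], [page]), so there is no rule changing /g/ to [dʒ] before the DAT suffix.
Therefore /dʒ/ is basic and [g] is derived by depalatalization (palato-alveolar /tʃ/ and /dʒ/ become [k] and [g] when no front vowel follows).

/rɛdʒ/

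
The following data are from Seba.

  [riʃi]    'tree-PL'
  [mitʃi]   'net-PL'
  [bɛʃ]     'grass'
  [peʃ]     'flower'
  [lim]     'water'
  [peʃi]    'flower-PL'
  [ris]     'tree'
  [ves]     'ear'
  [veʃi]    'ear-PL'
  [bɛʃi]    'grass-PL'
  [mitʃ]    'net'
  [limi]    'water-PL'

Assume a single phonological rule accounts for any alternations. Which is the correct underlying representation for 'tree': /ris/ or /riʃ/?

/ris/

The root 'tree' surfaces as [ris] and [riʃi], with a stem-final [s] ~ [ʃ] alternation.
But 'grass' keeps [ʃ] in both environments ([bɛʃ], [bɛʃi]), so there is no rule changing /ʃ/ to [s] in isolation.
The alternation reflects palatalization before a front vowel: /s/ becomes palato-alveolar [ʃ] before a front vowel. /s/ is underlying.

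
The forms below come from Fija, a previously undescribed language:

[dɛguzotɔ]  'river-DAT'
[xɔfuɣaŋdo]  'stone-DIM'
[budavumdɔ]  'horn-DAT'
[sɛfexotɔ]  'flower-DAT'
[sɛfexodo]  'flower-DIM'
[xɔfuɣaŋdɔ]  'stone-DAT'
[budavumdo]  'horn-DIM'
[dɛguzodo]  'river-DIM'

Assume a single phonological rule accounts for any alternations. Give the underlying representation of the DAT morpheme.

The DAT morpheme has two allomorphs, [-dɔ] and [-tɔ].
The DIM suffix, which begins with [d], is invariant after every stem; so [d] is not altered by any rule here.
So the underlying form is /-tɔ/, and voiceless stops become voiced after a nasal.

/-tɔ/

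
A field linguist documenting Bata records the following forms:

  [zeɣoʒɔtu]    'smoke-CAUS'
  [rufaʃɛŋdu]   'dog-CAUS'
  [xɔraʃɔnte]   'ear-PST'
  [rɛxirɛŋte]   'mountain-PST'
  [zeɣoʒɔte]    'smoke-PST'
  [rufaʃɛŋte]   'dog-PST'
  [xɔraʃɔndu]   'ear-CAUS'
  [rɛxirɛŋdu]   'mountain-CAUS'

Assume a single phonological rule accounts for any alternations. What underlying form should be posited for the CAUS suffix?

The CAUS morpheme has two allomorphs, [-du] and [-tu].
The PST suffix, which begins with [t], is invariant after every stem; so [t] is not altered by any rule here.
So the underlying form is /-du/, and voiced stops become voiceless after a vowel.

/-du/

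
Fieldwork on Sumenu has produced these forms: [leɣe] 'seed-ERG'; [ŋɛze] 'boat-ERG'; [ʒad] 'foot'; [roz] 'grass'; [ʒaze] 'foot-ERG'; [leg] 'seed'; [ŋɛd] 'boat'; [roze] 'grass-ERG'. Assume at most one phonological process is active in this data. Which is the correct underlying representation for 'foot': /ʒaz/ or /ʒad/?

The stem for 'foot' ends in [d] in [ʒad] but [z] in [ʒaze].
But 'grass' keeps [z] in both environments ([roz], [roze]), so there is no rule changing /z/ to [d] in isolation.
So /d/ is underlying, and a rule of intervocalic spirantization — voiced stops become fricatives between vowels — gives [z].

/ʒad/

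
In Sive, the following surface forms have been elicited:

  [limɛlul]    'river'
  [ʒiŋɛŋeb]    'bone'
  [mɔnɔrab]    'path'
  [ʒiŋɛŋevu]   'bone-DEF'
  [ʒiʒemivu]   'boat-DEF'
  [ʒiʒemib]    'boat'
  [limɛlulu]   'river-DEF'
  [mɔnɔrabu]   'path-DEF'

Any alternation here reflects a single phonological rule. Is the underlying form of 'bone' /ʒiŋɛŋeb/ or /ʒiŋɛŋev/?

/ʒiŋɛŋev/

The stem for 'bone' ends in [b] in [ʒiŋɛŋeb] but [v] in [ʒiŋɛŋevu].
Compare 'path', with invariant [b] in [mɔnɔrab] and [mɔnɔrabu]: an analysis with underlying /b/ and a rule producing [v] before the DEF suffix would wrongly predict alternation here too.
So /v/ is underlying, and a rule of word-final hardening — voiced fricatives become stops word-finally — gives [b].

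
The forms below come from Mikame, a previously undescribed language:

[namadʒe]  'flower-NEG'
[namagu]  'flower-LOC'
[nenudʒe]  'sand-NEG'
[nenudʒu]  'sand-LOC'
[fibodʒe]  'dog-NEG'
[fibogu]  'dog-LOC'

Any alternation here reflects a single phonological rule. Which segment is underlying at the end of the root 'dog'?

'dog' shows [dʒ] ~ [g] at the end of the stem ([fibodʒe] vs [fibogu]).
If /dʒ/ were underlying and a rule turned it into [g] before the LOC suffix, 'sand' would also alternate; but it has [dʒ] in both [nenudʒe] and [nenudʒu].
The alternation reflects palatalization before a front vowel: /g/ becomes palato-alveolar [dʒ] before a front vowel. /g/ is underlying.

/g/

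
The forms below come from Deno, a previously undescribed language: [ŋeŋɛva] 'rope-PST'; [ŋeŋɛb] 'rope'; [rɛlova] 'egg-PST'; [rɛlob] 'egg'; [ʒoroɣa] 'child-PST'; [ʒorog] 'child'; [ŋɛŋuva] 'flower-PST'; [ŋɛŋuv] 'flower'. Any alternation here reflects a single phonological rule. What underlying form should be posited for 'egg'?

/rɛlob/

'egg' shows [v] ~ [b] at the end of the stem ([rɛlova] vs [rɛlob]).
Compare 'flower', with invariant [v] in [ŋɛŋuva] and [ŋɛŋuv]: an analysis with underlying /v/ and a rule producing [b] in isolation would wrongly predict alternation here too.
Therefore /b/ is basic and [v] is derived by intervocalic spirantization (voiced stops become fricatives between vowels).
The underlying form of 'egg' is therefore /rɛlob/.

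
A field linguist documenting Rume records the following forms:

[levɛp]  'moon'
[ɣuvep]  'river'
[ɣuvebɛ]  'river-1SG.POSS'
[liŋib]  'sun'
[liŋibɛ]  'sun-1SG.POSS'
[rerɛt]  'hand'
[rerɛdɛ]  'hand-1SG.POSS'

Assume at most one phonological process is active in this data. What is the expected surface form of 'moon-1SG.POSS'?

[levɛbɛ]

The stem for 'river' ends in [p] in [ɣuvep] but [b] in [ɣuvebɛ].
If /b/ were underlying and a rule turned it into [p] in isolation, 'sun' would also alternate; but it has [b] in both [liŋib] and [liŋibɛ].
Therefore /p/ is basic and [b] is derived by intervocalic voicing (voiceless stops become voiced between vowels).
The one attested form of 'moon', [levɛp], shows underlying /levɛp/. Applying the same rule between vowels gives [levɛbɛ].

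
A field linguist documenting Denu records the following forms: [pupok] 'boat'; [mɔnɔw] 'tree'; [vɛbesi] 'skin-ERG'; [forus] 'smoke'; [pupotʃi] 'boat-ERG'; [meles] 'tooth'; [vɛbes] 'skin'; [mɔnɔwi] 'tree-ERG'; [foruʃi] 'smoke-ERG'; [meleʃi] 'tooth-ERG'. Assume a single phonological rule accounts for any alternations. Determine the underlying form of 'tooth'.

/meleʃ/

The stem for 'tooth' ends in [s] in [meles] but [ʃ] in [meleʃi].
If /s/ were underlying and a rule turned it into [ʃ] before the ERG suffix, 'skin' would also alternate; but it has [s] in both [vɛbes] and [vɛbesi].
Therefore /ʃ/ is basic and [s] is derived by depalatalization (palato-alveolar /tʃ/ and /ʃ/ become [k] and [s] when no front vowel follows).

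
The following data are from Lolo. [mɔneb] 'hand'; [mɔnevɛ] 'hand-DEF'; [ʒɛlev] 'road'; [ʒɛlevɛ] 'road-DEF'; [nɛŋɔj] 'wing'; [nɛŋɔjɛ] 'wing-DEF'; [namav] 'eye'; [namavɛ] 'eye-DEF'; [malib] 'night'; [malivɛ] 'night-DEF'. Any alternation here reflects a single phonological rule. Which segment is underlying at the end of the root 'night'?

/b/

'night' shows [b] ~ [v] at the end of the stem ([malib] vs [malivɛ]).
The stem 'eye' ([namav], [namavɛ]) shows [v] unchanged in both environments, so [v] cannot be basic with [b] derived in isolation.
The underlying segment must be /b/; voiced stops become fricatives between vowels, yielding [v] there.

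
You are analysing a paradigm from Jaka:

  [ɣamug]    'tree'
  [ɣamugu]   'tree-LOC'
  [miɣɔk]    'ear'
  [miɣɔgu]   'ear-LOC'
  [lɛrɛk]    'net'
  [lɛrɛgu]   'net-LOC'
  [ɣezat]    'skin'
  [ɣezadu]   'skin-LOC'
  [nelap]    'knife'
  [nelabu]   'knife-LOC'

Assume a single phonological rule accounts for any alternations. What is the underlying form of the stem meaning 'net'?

/lɛrɛk/

'net' shows [k] ~ [g] at the end of the stem ([lɛrɛk] vs [lɛrɛgu]).
Compare 'tree', with invariant [g] in [ɣamug] and [ɣamugu]: an analysis with underlying /g/ and a rule producing [k] in isolation would wrongly predict alternation here too.
The alternation reflects intervocalic voicing: voiceless stops become voiced between vowels. /k/ is underlying.
The underlying form of 'net' is therefore /lɛrɛk/.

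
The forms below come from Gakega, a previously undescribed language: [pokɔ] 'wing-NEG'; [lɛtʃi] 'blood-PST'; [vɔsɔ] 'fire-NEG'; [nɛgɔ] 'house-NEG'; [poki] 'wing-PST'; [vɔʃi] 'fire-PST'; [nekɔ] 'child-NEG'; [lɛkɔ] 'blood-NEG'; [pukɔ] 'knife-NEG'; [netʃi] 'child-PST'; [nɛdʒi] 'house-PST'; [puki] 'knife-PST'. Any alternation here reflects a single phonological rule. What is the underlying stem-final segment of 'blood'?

The root 'blood' surfaces as [lɛkɔ] and [lɛtʃi], with a stem-final [k] ~ [tʃ] alternation.
Compare 'knife', with invariant [k] in [pukɔ] and [puki]: an analysis with underlying /k/ and a rule producing [tʃ] before the PST suffix would wrongly predict alternation here too.
The alternation reflects depalatalization: palato-alveolar /tʃ/, /dʒ/ and /ʃ/ become [k], [g] and [s] when no front vowel follows. /tʃ/ is underlying.

/tʃ/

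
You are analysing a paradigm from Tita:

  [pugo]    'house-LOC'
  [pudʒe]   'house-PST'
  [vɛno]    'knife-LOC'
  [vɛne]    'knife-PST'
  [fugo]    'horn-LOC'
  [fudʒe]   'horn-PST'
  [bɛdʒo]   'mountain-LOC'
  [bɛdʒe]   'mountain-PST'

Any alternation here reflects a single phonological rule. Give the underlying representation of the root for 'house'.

/pug/

'house' shows [g] ~ [dʒ] at the end of the stem ([pugo] vs [pudʒe]).
If /dʒ/ were underlying and a rule turned it into [g] before the LOC suffix, 'mountain' would also alternate; but it has [dʒ] in both [bɛdʒo] and [bɛdʒe].
So /g/ is underlying, and a rule of palatalization before a front vowel — /g/ becomes palato-alveolar [dʒ] before a front vowel — gives [dʒ].
The underlying form of 'house' is therefore /pug/.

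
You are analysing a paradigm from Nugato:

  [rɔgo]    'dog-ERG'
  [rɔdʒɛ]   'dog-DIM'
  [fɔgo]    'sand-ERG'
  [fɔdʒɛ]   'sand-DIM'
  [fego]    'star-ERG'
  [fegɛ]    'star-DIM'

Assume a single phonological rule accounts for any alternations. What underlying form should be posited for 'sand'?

/fɔdʒ/

The root 'sand' surfaces as [fɔgo] and [fɔdʒɛ], with a stem-final [g] ~ [dʒ] alternation.
If /g/ were underlying and a rule turned it into [dʒ] before the DIM suffix, 'star' would also alternate; but it has [g] in both [fego] and [fegɛ].
So /dʒ/ is underlying, and a rule of depalatalization — palato-alveolar /dʒ/ becomes [g] when no front vowel follows — gives [g].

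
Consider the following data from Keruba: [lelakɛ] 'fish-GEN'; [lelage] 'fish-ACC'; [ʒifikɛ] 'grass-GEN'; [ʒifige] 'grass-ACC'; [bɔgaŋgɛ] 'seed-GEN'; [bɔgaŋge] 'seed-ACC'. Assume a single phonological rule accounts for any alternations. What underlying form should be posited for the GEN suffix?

The GEN suffix surfaces as [-gɛ] and [-kɛ], depending on the final segment of the stem.
By contrast the ACC suffix keeps its initial [g] throughout — that segment must be underlying.
The GEN suffix is therefore /-kɛ/ underlyingly, with post-nasal voicing: voiceless stops become voiced after a nasal.

/-kɛ/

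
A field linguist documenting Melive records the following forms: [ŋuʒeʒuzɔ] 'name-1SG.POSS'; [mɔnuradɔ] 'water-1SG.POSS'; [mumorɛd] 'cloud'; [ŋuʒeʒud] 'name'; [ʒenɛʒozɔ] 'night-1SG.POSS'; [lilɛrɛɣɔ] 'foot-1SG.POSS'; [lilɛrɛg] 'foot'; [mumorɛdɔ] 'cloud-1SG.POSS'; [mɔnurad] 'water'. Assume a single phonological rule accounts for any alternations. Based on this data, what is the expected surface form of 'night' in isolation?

The stem for 'name' ends in [d] in [ŋuʒeʒud] but [z] in [ŋuʒeʒuzɔ].
Compare 'water', with invariant [d] in [mɔnurad] and [mɔnuradɔ]: an analysis with underlying /d/ and a rule producing [z] before the 1SG.POSS suffix would wrongly predict alternation here too.
So /z/ is underlying, and a rule of word-final hardening — voiced fricatives become stops word-finally — gives [d].
From [ʒenɛʒozɔ] the stem 'night' is /ʒenɛʒoz/; word-finally this yields [ʒenɛʒod].

[ʒenɛʒod]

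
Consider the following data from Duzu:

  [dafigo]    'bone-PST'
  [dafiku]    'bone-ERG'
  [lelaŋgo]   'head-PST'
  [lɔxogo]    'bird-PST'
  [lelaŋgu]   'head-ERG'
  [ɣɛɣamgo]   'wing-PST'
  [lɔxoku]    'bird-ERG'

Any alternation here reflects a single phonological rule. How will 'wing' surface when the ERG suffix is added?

[ɣɛɣamgu]

The ERG morpheme has two allomorphs, [-gu] and [-ku].
The PST suffix, which begins with [g], is invariant after every stem; so [g] is not altered by any rule here.
So the underlying form is /-ku/, and voiceless stops become voiced after a nasal.
After 'wing', which ends in a nasal, the suffix surfaces as [-gu], giving [ɣɛɣamgu].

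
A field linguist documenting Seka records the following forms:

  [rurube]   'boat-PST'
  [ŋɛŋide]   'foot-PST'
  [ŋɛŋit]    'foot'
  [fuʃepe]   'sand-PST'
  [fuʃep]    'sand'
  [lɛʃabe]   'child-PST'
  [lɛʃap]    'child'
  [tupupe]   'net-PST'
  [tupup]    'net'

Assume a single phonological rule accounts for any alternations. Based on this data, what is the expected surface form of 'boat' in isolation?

The root 'child' surfaces as [lɛʃabe] and [lɛʃap], with a stem-final [b] ~ [p] alternation.
If /p/ were underlying and a rule turned it into [b] before the PST suffix, 'sand' would also alternate; but it has [p] in both [fuʃepe] and [fuʃep].
The alternation reflects word-final obstruent devoicing: voiced obstruents become voiceless word-finally. /b/ is underlying.
The one attested form of 'boat', [rurube], shows underlying /rurub/. Applying the same rule word-finally gives [rurup].

[rurup]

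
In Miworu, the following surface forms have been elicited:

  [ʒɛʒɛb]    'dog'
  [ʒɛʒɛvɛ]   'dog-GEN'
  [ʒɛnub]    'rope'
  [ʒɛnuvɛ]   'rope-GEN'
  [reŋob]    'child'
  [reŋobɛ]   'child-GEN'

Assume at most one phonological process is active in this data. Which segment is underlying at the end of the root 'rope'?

/v/

The root 'rope' surfaces as [ʒɛnub] and [ʒɛnuvɛ], with a stem-final [b] ~ [v] alternation.
Compare 'child', with invariant [b] in [reŋob] and [reŋobɛ]: an analysis with underlying /b/ and a rule producing [v] before the GEN suffix would wrongly predict alternation here too.
The alternation reflects word-final hardening: voiced fricatives become stops word-finally. /v/ is underlying.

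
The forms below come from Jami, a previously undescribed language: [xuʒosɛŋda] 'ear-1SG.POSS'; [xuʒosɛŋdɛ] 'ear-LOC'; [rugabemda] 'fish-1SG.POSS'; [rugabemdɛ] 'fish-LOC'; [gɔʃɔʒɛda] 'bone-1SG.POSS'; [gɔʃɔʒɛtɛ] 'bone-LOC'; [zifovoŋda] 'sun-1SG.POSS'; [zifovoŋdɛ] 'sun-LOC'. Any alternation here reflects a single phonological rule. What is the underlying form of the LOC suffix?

The LOC suffix surfaces as [-dɛ] and [-tɛ], depending on the final segment of the stem.
The 1SG.POSS suffix, which begins with [d], is invariant after every stem; so [d] is not altered by any rule here.
The LOC suffix is therefore /-tɛ/ underlyingly, with post-nasal voicing: voiceless stops become voiced after a nasal.

/-tɛ/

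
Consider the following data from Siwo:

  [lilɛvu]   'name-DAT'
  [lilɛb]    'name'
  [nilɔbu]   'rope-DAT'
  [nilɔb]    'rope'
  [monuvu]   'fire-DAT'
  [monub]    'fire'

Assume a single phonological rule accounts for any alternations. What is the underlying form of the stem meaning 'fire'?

In [monuvu] and [monub] the final segment of 'fire' alternates: [v] ~ [b].
Compare 'rope', with invariant [b] in [nilɔbu] and [nilɔb]: an analysis with underlying /b/ and a rule producing [v] before the DAT suffix would wrongly predict alternation here too.
The alternation reflects word-final hardening: voiced fricatives become stops word-finally. /v/ is underlying.

/monuv/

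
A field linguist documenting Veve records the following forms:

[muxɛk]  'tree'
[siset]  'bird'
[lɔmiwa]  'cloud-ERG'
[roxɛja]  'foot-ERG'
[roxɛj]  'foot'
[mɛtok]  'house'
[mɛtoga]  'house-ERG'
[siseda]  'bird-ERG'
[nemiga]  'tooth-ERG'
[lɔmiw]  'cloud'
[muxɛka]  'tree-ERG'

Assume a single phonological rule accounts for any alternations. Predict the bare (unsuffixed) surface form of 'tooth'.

[nemik]

The root 'house' surfaces as [mɛtok] and [mɛtoga], with a stem-final [k] ~ [g] alternation.
But 'tree' keeps [k] in both environments ([muxɛk], [muxɛka]), so there is no rule changing /k/ to [g] before the ERG suffix.
So /g/ is underlying, and a rule of word-final obstruent devoicing — voiced obstruents become voiceless word-finally — gives [k].
The one attested form of 'tooth', [nemiga], shows underlying /nemig/. Applying the same rule word-finally gives [nemik].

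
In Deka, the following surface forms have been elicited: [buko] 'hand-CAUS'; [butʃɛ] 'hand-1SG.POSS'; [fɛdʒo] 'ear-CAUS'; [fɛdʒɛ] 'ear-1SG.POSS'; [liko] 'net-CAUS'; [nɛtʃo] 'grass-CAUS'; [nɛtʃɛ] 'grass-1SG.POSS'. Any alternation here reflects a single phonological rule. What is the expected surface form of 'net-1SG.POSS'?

The root 'hand' surfaces as [buko] and [butʃɛ], with a stem-final [k] ~ [tʃ] alternation.
If /tʃ/ were underlying and a rule turned it into [k] before the CAUS suffix, 'grass' would also alternate; but it has [tʃ] in both [nɛtʃo] and [nɛtʃɛ].
The underlying segment must be /k/; /k/ becomes palato-alveolar [tʃ] before a front vowel, yielding [tʃ] there.
From [liko] the stem 'net' is /lik/; before a front vowel this yields [litʃɛ].

[litʃɛ]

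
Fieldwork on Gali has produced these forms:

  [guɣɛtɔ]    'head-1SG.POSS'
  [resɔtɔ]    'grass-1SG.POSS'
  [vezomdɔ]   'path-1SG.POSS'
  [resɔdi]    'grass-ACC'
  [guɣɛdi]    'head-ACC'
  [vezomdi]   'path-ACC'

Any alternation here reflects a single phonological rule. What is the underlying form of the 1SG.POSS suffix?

The 1SG.POSS morpheme has two allomorphs, [-dɔ] and [-tɔ].
By contrast the ACC suffix keeps its initial [d] throughout — that segment must be underlying.
The 1SG.POSS suffix is therefore /-tɔ/ underlyingly, with post-nasal voicing: voiceless stops become voiced after a nasal.

/-tɔ/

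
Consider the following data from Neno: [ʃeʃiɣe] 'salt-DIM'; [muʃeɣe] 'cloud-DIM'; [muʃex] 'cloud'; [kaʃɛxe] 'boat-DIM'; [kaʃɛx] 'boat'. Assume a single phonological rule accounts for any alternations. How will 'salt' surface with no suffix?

[ʃeʃix]

'cloud' shows [ɣ] ~ [x] at the end of the stem ([muʃeɣe] vs [muʃex]).
The stem 'boat' ([kaʃɛxe], [kaʃɛx]) shows [x] unchanged in both environments, so [x] cannot be basic with [ɣ] derived before the DIM suffix.
Therefore /ɣ/ is basic and [x] is derived by word-final obstruent devoicing (voiced obstruents become voiceless word-finally).
The one attested form of 'salt', [ʃeʃiɣe], shows underlying /ʃeʃiɣ/. Applying the same rule word-finally gives [ʃeʃix].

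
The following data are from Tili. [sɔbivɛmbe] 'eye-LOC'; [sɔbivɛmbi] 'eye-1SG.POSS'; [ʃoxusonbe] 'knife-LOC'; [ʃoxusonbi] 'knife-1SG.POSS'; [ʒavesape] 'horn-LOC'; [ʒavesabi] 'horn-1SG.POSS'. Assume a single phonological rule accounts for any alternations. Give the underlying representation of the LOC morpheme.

The LOC suffix surfaces as [-be] and [-pe], depending on the final segment of the stem.
The 1SG.POSS suffix, which begins with [b], is invariant after every stem; so [b] is not altered by any rule here.
The LOC suffix is therefore /-pe/ underlyingly, with post-nasal voicing: voiceless stops become voiced after a nasal.

/-pe/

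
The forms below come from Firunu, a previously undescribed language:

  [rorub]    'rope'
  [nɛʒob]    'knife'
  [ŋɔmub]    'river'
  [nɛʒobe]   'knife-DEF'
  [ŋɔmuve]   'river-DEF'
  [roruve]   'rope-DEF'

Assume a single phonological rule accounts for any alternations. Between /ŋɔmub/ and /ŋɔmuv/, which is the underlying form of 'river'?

/ŋɔmuv/

The root 'river' surfaces as [ŋɔmub] and [ŋɔmuve], with a stem-final [b] ~ [v] alternation.
Compare 'knife', with invariant [b] in [nɛʒob] and [nɛʒobe]: an analysis with underlying /b/ and a rule producing [v] before the DEF suffix would wrongly predict alternation here too.
The alternation reflects word-final hardening: voiced fricatives become stops word-finally. /v/ is underlying.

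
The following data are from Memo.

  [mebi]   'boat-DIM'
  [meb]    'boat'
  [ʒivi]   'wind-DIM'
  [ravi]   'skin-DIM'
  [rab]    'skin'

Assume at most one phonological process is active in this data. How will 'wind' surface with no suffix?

'skin' shows [v] ~ [b] at the end of the stem ([ravi] vs [rab]).
The stem 'boat' ([mebi], [meb]) shows [b] unchanged in both environments, so [b] cannot be basic with [v] derived before the DIM suffix.
So /v/ is underlying, and a rule of word-final hardening — voiced fricatives become stops word-finally — gives [b].
From [ʒivi] the stem 'wind' is /ʒiv/; word-finally this yields [ʒib].

[ʒib]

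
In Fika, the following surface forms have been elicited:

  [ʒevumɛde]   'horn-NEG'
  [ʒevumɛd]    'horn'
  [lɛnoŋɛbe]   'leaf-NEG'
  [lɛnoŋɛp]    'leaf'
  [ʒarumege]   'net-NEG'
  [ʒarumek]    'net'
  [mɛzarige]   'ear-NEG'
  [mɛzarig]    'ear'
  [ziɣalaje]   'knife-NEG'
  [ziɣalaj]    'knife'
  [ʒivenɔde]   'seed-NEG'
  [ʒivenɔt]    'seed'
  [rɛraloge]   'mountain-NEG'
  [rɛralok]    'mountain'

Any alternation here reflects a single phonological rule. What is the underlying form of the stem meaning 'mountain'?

/rɛralok/

The stem for 'mountain' ends in [g] in [rɛraloge] but [k] in [rɛralok].
But 'ear' keeps [g] in both environments ([mɛzarige], [mɛzarig]), so there is no rule changing /g/ to [k] in isolation.
The underlying segment must be /k/; voiceless stops become voiced between vowels, yielding [g] there.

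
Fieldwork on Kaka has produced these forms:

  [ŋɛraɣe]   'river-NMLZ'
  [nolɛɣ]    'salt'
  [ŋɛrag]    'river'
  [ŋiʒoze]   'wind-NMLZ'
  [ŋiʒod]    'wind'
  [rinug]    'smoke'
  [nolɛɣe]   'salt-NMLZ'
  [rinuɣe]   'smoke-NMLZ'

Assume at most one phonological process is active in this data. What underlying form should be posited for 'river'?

The stem for 'river' ends in [ɣ] in [ŋɛraɣe] but [g] in [ŋɛrag].
If /ɣ/ were underlying and a rule turned it into [g] in isolation, 'salt' would also alternate; but it has [ɣ] in both [nolɛɣe] and [nolɛɣ].
The underlying segment must be /g/; voiced stops become fricatives between vowels, yielding [ɣ] there.

/ŋɛrag/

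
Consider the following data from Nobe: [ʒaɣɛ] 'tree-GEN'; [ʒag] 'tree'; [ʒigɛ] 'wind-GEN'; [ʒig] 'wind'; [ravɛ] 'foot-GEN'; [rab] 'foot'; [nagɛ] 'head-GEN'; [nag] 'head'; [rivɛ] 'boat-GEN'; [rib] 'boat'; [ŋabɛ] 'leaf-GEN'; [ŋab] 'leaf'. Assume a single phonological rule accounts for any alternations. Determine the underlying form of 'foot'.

'foot' shows [v] ~ [b] at the end of the stem ([ravɛ] vs [rab]).
The stem 'leaf' ([ŋabɛ], [ŋab]) shows [b] unchanged in both environments, so [b] cannot be basic with [v] derived before the GEN suffix.
Therefore /v/ is basic and [b] is derived by word-final hardening (voiced fricatives become stops word-finally).
So 'foot' = /rav/.

/rav/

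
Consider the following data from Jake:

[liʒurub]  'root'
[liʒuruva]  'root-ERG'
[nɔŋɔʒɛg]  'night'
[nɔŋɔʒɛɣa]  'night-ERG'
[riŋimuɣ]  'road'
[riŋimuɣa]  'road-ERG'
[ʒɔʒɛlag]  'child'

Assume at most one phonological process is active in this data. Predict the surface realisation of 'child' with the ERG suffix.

[ʒɔʒɛlaɣa]

The root 'night' surfaces as [nɔŋɔʒɛg] and [nɔŋɔʒɛɣa], with a stem-final [g] ~ [ɣ] alternation.
The stem 'road' ([riŋimuɣ], [riŋimuɣa]) shows [ɣ] unchanged in both environments, so [ɣ] cannot be basic with [g] derived in isolation.
Therefore /g/ is basic and [ɣ] is derived by intervocalic spirantization (voiced stops become fricatives between vowels).
The one attested form of 'child', [ʒɔʒɛlag], shows underlying /ʒɔʒɛlag/. Applying the same rule between vowels gives [ʒɔʒɛlaɣa].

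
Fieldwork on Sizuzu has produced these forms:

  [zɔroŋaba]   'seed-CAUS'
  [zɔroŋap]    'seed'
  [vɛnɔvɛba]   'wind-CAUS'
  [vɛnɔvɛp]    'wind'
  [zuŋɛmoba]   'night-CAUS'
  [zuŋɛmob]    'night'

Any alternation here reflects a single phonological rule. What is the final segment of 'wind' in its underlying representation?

/p/

The root 'wind' surfaces as [vɛnɔvɛba] and [vɛnɔvɛp], with a stem-final [b] ~ [p] alternation.
The stem 'night' ([zuŋɛmoba], [zuŋɛmob]) shows [b] unchanged in both environments, so [b] cannot be basic with [p] derived in isolation.
So /p/ is underlying, and a rule of intervocalic voicing — voiceless stops become voiced between vowels — gives [b].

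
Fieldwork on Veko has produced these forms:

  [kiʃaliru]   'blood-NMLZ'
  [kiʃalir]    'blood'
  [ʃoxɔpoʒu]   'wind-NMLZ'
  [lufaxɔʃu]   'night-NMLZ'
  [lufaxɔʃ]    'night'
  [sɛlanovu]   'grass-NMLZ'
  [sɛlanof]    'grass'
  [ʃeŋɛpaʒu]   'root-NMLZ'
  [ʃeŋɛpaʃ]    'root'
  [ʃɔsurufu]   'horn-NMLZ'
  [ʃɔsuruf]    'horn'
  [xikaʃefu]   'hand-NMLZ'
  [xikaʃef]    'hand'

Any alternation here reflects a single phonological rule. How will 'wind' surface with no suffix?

[ʃoxɔpoʃ]

'root' shows [ʒ] ~ [ʃ] at the end of the stem ([ʃeŋɛpaʒu] vs [ʃeŋɛpaʃ]).
The stem 'night' ([lufaxɔʃu], [lufaxɔʃ]) shows [ʃ] unchanged in both environments, so [ʃ] cannot be basic with [ʒ] derived before the NMLZ suffix.
Therefore /ʒ/ is basic and [ʃ] is derived by word-final obstruent devoicing (voiced obstruents become voiceless word-finally).
From [ʃoxɔpoʒu] the stem 'wind' is /ʃoxɔpoʒ/; word-finally this yields [ʃoxɔpoʃ].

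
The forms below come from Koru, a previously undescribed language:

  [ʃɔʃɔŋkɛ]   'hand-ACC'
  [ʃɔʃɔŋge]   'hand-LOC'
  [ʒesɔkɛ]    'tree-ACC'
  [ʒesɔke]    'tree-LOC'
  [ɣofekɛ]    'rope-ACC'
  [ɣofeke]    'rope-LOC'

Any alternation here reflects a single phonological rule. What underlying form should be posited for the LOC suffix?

/-ge/

The LOC suffix surfaces as [-ge] and [-ke], depending on the final segment of the stem.
The ACC suffix, which begins with [k], is invariant after every stem; so [k] is not altered by any rule here.
The LOC suffix is therefore /-ge/ underlyingly, with post-vocalic devoicing: voiced stops become voiceless after a vowel.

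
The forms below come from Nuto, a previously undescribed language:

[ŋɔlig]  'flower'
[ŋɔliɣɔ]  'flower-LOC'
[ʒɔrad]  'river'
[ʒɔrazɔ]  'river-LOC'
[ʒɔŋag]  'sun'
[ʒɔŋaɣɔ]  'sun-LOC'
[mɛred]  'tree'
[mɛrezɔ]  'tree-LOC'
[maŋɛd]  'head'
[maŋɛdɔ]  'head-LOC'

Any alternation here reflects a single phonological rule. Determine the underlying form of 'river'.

/ʒɔraz/

The stem for 'river' ends in [d] in [ʒɔrad] but [z] in [ʒɔrazɔ].
If /d/ were underlying and a rule turned it into [z] before the LOC suffix, 'head' would also alternate; but it has [d] in both [maŋɛd] and [maŋɛdɔ].
The alternation reflects word-final hardening: voiced fricatives become stops word-finally. /z/ is underlying.
Hence 'river' is /ʒɔraz/ underlyingly.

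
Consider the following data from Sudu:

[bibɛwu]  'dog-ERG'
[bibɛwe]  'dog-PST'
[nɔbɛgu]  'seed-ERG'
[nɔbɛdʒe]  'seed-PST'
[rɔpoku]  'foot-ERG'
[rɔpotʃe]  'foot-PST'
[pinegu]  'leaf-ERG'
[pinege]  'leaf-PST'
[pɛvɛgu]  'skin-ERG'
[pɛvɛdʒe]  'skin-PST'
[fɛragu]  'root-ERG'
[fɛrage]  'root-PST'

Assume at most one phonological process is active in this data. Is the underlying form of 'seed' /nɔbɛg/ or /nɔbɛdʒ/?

In [nɔbɛgu] and [nɔbɛdʒe] the final segment of 'seed' alternates: [g] ~ [dʒ].
The stem 'leaf' ([pinegu], [pinege]) shows [g] unchanged in both environments, so [g] cannot be basic with [dʒ] derived before the PST suffix.
Therefore /dʒ/ is basic and [g] is derived by depalatalization (palato-alveolar /tʃ/ and /dʒ/ become [k] and [g] when no front vowel follows).

/nɔbɛdʒ/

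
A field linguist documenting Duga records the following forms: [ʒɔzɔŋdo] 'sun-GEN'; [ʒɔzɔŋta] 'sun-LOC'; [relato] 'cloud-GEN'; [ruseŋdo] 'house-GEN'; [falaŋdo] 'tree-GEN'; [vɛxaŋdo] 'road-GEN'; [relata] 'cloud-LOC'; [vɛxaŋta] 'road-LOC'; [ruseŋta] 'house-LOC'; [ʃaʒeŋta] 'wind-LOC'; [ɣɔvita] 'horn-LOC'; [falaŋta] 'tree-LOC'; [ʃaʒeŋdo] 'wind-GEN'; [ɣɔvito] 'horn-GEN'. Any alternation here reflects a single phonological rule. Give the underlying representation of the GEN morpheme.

The GEN suffix surfaces as [-do] and [-to], depending on the final segment of the stem.
The LOC suffix, which begins with [t], is invariant after every stem; so [t] is not altered by any rule here.
The GEN suffix is therefore /-do/ underlyingly, with post-vocalic devoicing: voiced stops become voiceless after a vowel.

/-do/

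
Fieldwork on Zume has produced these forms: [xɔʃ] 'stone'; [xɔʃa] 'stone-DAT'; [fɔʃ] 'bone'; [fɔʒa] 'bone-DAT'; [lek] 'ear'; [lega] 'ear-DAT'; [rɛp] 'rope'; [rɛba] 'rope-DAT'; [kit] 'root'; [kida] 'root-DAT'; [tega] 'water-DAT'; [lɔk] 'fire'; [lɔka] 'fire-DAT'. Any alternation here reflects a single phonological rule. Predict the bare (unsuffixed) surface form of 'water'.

[tek]

The stem for 'ear' ends in [k] in [lek] but [g] in [lega].
But 'fire' keeps [k] in both environments ([lɔk], [lɔka]), so there is no rule changing /k/ to [g] before the DAT suffix.
Therefore /g/ is basic and [k] is derived by word-final obstruent devoicing (voiced obstruents become voiceless word-finally).
From [tega] the stem 'water' is /teg/; word-finally this yields [tek].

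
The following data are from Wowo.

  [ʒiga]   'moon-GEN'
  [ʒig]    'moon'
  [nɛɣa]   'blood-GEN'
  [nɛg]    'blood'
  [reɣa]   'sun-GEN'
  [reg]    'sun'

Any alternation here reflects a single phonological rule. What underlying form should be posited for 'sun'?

/reɣ/

The stem for 'sun' ends in [ɣ] in [reɣa] but [g] in [reg].
If /g/ were underlying and a rule turned it into [ɣ] before the GEN suffix, 'moon' would also alternate; but it has [g] in both [ʒiga] and [ʒig].
Therefore /ɣ/ is basic and [g] is derived by word-final hardening (voiced fricatives become stops word-finally).
So 'sun' = /reɣ/.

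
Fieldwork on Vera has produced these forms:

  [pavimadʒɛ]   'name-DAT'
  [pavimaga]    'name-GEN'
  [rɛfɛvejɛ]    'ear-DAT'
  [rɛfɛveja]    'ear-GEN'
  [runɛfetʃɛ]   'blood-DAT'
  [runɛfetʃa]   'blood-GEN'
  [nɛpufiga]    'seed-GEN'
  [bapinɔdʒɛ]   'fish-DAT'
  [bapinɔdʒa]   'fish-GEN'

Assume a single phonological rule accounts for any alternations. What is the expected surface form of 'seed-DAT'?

[nɛpufidʒɛ]

'name' shows [dʒ] ~ [g] at the end of the stem ([pavimadʒɛ] vs [pavimaga]).
The stem 'fish' ([bapinɔdʒɛ], [bapinɔdʒa]) shows [dʒ] unchanged in both environments, so [dʒ] cannot be basic with [g] derived before the GEN suffix.
Therefore /g/ is basic and [dʒ] is derived by palatalization before a front vowel (/g/ becomes palato-alveolar [dʒ] before a front vowel).
From [nɛpufiga] the stem 'seed' is /nɛpufig/; before a front vowel this yields [nɛpufidʒɛ].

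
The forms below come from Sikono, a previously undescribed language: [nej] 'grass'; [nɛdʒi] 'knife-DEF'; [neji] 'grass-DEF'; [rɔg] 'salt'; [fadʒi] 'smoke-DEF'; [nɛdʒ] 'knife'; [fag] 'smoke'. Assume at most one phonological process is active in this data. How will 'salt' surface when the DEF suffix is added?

'smoke' shows [dʒ] ~ [g] at the end of the stem ([fadʒi] vs [fag]).
The stem 'knife' ([nɛdʒi], [nɛdʒ]) shows [dʒ] unchanged in both environments, so [dʒ] cannot be basic with [g] derived in isolation.
So /g/ is underlying, and a rule of palatalization before a front vowel — /g/ becomes palato-alveolar [dʒ] before a front vowel — gives [dʒ].
The one attested form of 'salt', [rɔg], shows underlying /rɔg/. Applying the same rule before a front vowel gives [rɔdʒi].

[rɔdʒi]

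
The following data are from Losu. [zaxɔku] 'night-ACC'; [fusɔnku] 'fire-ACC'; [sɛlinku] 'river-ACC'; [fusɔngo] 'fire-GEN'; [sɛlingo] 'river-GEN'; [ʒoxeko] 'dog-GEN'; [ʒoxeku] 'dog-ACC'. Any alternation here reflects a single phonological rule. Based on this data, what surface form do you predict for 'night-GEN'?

[zaxɔko]

The GEN morpheme has two allomorphs, [-go] and [-ko].
The ACC suffix, which begins with [k], is invariant after every stem; so [k] is not altered by any rule here.
So the underlying form is /-go/, and voiced stops become voiceless after a vowel.
After 'night', which ends in a vowel, the suffix surfaces as [-ko], giving [zaxɔko].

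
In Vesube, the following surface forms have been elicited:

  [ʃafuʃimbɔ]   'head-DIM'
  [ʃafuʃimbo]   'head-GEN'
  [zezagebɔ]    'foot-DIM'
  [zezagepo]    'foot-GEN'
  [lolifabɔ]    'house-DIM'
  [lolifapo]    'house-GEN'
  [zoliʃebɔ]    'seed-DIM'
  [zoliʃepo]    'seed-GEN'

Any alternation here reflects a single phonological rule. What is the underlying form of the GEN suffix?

/-po/

The GEN morpheme has two allomorphs, [-bo] and [-po].
The DIM suffix, which begins with [b], is invariant after every stem; so [b] is not altered by any rule here.
So the underlying form is /-po/, and voiceless stops become voiced after a nasal.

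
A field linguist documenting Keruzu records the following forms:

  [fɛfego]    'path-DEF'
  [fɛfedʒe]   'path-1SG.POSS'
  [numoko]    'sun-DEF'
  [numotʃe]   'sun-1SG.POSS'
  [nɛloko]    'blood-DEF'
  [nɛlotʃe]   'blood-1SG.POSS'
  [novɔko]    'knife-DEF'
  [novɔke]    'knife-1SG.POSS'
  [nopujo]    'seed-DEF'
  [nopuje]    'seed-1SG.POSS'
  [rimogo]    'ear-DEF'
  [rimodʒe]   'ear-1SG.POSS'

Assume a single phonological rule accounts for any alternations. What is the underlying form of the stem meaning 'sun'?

The root 'sun' surfaces as [numoko] and [numotʃe], with a stem-final [k] ~ [tʃ] alternation.
The stem 'knife' ([novɔko], [novɔke]) shows [k] unchanged in both environments, so [k] cannot be basic with [tʃ] derived before the 1SG.POSS suffix.
The underlying segment must be /tʃ/; palato-alveolar /tʃ/ and /dʒ/ become [k] and [g] when no front vowel follows, yielding [k] there.

/numotʃ/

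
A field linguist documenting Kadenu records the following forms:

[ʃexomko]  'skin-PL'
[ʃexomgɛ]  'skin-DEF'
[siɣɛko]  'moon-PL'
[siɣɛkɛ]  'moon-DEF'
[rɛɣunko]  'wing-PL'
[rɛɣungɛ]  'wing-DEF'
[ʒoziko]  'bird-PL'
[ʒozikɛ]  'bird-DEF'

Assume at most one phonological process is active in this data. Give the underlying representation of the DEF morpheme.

/-gɛ/

The DEF morpheme has two allomorphs, [-gɛ] and [-kɛ].
By contrast the PL suffix keeps its initial [k] throughout — that segment must be underlying.
The DEF suffix is therefore /-gɛ/ underlyingly, with post-vocalic devoicing: voiced stops become voiceless after a vowel.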